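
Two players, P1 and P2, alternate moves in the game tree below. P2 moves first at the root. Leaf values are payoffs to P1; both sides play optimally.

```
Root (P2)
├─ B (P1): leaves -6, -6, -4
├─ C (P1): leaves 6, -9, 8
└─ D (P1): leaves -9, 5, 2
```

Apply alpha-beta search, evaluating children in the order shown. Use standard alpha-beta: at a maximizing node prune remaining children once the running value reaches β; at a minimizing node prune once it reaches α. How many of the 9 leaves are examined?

B [α=-∞,β=+∞]: v=-4
C [α=-∞,β=-4]: v=6 after child 1 ≥ β → β-cutoff, skip 2
D [α=-∞,β=-4]: v=5 after child 2 ≥ β → β-cutoff, skip 1
Root [α=-∞,β=+∞]: v=-4
Leaves evaluated: 6 of 9.

6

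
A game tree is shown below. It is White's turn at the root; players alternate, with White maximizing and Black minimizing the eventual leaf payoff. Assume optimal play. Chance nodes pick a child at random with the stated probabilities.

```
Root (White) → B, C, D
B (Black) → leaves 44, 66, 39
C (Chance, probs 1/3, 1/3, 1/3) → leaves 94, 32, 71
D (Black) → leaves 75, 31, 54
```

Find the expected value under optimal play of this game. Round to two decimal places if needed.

65.67

B (Black): min(44, 66, 39) = 39
C (Chance): 1/3·94 + 1/3·32 + 1/3·71 = 65.67
D (Black): min(75, 31, 54) = 31
Root (White): max(39, 65.67, 31) = 65.67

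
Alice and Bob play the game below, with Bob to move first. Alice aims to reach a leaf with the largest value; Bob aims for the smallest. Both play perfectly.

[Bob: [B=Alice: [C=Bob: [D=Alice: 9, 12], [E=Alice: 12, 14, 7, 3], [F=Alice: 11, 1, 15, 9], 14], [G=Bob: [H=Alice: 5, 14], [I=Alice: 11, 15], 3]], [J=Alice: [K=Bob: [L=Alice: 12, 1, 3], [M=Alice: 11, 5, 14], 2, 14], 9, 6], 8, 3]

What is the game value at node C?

12

D: max(9, 12) = 12
E: max(12, 14, 7, 3) = 14
F: max(11, 1, 15, 9) = 15
C: min(12, 14, 15, 14) = 12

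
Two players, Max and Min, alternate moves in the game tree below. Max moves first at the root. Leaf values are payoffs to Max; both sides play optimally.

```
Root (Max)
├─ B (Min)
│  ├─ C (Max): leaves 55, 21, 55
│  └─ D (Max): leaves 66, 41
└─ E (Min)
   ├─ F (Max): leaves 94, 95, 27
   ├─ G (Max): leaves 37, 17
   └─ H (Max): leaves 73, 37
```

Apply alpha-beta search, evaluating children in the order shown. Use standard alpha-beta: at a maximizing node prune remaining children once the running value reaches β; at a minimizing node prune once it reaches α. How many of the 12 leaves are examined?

C [α=-∞,β=+∞]: v=55
D [α=-∞,β=55]: v=66 after child 1 ≥ β → β-cutoff, skip 1
B [α=-∞,β=+∞]: v=55
F [α=55,β=+∞]: v=95
G [α=55,β=95]: v=37
E [α=55,β=+∞]: v=37 after child 2 ≤ α → α-cutoff, skip 1
Root [α=-∞,β=+∞]: v=55
Leaves evaluated: 9 of 12.

9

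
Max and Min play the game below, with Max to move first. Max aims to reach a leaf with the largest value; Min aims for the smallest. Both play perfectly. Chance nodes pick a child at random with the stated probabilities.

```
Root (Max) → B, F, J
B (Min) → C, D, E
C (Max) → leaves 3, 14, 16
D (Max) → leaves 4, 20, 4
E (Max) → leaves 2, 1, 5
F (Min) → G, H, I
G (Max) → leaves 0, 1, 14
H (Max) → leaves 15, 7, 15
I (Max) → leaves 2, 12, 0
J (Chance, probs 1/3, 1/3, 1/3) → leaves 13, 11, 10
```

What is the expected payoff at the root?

12

C (Max): max(3, 14, 16) = 16
D (Max): max(4, 20, 4) = 20
E (Max): max(2, 1, 5) = 5
B (Min): min(16, 20, 5) = 5
G (Max): max(0, 1, 14) = 14
H (Max): max(15, 7, 15) = 15
I (Max): max(2, 12, 0) = 12
F (Min): min(14, 15, 12) = 12
J (Chance): 1/3·13 + 1/3·11 + 1/3·10 = 11.33
Root (Max): max(5, 12, 11.33) = 12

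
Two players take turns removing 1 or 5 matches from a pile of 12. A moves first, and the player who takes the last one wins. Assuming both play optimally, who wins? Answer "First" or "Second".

i:   0  1  2  3  4  5  6  7  8  9 10 11 12
     L  W  L  W  L  W  L  W  L  W  L  W  L
Position 12 is L, so the second player wins.

Second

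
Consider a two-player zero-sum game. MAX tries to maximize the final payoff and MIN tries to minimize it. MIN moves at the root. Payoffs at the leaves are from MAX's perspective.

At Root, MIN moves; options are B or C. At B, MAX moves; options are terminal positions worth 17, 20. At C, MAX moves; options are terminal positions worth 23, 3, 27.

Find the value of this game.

20

B (MAX): max(17, 20) = 20
C (MAX): max(23, 3, 27) = 27
Root (MIN): min(20, 27) = 20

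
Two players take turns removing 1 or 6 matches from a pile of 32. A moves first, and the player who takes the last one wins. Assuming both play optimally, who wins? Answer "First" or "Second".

Second

W/L table (W = player to move can force a win):
i:   0  1  2  3  4  5  6  7  8  9 10 11 12 13 14 15 16 17 18 19 20 21 22 23 24 25 26 27 28 29 30 31 32
     L  W  L  W  L  W  W  L  W  L  W  L  W  W  L  W  L  W  L  W  W  L  W  L  W  L  W  W  L  W  L  W  L
Position 32 is L, so the second player wins.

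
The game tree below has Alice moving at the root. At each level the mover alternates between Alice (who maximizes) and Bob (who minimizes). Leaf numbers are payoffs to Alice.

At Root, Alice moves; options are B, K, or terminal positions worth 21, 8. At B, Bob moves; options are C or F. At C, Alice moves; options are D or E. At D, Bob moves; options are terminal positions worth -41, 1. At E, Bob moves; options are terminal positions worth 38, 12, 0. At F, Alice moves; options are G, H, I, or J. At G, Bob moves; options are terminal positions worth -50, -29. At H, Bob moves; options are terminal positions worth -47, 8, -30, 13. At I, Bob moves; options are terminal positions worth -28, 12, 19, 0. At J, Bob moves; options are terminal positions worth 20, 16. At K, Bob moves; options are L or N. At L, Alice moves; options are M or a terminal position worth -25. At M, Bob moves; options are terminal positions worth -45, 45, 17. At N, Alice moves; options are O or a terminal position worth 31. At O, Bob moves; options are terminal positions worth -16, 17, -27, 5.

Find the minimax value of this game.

D (Bob): min(-41, 1) = -41
E (Bob): min(38, 12, 0) = 0
C (Alice): max(-41, 0) = 0
G (Bob): min(-50, -29) = -50
H (Bob): min(-47, 8, -30, 13) = -47
I (Bob): min(-28, 12, 19, 0) = -28
J (Bob): min(20, 16) = 16
F (Alice): max(-50, -47, -28, 16) = 16
B (Bob): min(0, 16) = 0
M (Bob): min(-45, 45, 17) = -45
L (Alice): max(-45, -25) = -25
O (Bob): min(-16, 17, -27, 5) = -27
N (Alice): max(-27, 31) = 31
K (Bob): min(-25, 31) = -25
Root (Alice): max(0, -25, 21, 8) = 21

21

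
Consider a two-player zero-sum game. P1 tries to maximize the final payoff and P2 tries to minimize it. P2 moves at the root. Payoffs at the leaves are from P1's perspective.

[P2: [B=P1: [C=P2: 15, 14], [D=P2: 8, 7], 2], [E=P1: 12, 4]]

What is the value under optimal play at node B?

14

C: min(15, 14) = 14
D: min(8, 7) = 7
B: max(14, 7, 2) = 14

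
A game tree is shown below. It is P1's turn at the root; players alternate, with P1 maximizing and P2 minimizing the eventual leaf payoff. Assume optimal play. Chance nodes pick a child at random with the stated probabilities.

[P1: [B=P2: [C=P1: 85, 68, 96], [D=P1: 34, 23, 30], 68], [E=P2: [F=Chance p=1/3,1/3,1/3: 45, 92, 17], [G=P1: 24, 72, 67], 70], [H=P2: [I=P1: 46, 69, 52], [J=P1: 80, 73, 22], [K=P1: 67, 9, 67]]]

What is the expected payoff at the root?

67

C (P1): max(85, 68, 96) = 96
D (P1): max(34, 23, 30) = 34
B (P2): min(96, 34, 68) = 34
F (Chance): 1/3·45 + 1/3·92 + 1/3·17 = 51.33
G (P1): max(24, 72, 67) = 72
E (P2): min(51.33, 72, 70) = 51.33
I (P1): max(46, 69, 52) = 69
J (P1): max(80, 73, 22) = 80
K (P1): max(67, 9, 67) = 67
H (P2): min(69, 80, 67) = 67
Root (P1): max(34, 51.33, 67) = 67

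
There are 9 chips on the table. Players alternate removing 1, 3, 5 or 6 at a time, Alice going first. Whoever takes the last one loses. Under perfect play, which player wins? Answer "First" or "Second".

Compute winning (W) and losing (L) positions by backward induction:
i:   0  1  2  3  4  5  6  7  8  9
     W  L  W  L  W  L  W  W  W  W
Position 9 is W, so the first player wins.

First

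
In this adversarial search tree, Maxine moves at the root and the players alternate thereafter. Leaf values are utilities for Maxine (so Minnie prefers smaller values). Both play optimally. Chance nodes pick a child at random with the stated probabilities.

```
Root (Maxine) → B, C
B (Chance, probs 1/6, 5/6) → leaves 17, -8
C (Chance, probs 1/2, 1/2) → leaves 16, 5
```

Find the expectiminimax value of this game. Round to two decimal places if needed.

10.5

B (Chance): 1/6·17 + 5/6·-8 = -3.83
C (Chance): 1/2·16 + 1/2·5 = 10.5
Root (Maxine): max(-3.83, 10.5) = 10.5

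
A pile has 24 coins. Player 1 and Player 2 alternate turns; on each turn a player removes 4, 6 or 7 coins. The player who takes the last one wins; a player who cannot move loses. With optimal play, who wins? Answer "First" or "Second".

Second

Positions where the player to move wins (W) vs loses (L):
i:   0  1  2  3  4  5  6  7  8  9 10 11 12 13 14 15 16 17 18 19 20 21 22 23 24
     L  L  L  L  W  W  W  W  W  W  W  L  L  L  L  W  W  W  W  W  W  W  L  L  L
Position 24 is L, so the second player wins.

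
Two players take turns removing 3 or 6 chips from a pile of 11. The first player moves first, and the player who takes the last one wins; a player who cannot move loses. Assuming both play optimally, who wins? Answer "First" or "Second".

Compute winning (W) and losing (L) positions by backward induction:
i:   0  1  2  3  4  5  6  7  8  9 10 11
     L  L  L  W  W  W  W  W  W  L  L  L
Position 11 is L, so the second player wins.

Second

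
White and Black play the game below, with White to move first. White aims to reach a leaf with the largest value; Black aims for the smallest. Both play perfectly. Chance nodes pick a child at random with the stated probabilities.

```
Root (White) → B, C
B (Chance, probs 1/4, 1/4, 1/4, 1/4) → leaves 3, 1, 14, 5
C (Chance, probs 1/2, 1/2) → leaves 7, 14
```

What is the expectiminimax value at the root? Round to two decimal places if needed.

10.5

B (Chance): 1/4·3 + 1/4·1 + 1/4·14 + 1/4·5 = 5.75
C (Chance): 1/2·7 + 1/2·14 = 10.5
Root (White): max(5.75, 10.5) = 10.5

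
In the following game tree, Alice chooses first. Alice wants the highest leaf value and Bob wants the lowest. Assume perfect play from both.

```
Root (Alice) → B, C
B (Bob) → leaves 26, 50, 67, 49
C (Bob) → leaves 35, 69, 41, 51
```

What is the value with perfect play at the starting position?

35

B (Bob): min(26, 50, 67, 49) = 26
C (Bob): min(35, 69, 41, 51) = 35
Root (Alice): max(26, 35) = 35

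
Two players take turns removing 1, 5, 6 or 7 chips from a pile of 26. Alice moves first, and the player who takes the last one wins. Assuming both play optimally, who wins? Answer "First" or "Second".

i:   0  1  2  3  4  5  6  7  8  9 10 11 12 13 14 15 16 17 18 19 20 21 22 23 24 25 26
     L  W  L  W  L  W  W  W  W  W  W  W  L  W  L  W  L  W  W  W  W  W  W  W  L  W  L
Position 26 is L, so the second player wins.

Second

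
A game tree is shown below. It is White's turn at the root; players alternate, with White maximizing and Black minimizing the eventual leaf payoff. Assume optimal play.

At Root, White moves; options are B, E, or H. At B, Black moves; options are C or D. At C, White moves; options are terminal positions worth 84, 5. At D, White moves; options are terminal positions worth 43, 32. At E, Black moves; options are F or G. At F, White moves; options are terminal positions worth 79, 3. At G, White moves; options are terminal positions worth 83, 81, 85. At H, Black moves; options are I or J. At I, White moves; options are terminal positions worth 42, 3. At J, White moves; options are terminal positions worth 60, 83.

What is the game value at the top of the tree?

79

C (White): max(84, 5) = 84
D (White): max(43, 32) = 43
B (Black): min(84, 43) = 43
F (White): max(79, 3) = 79
G (White): max(83, 81, 85) = 85
E (Black): min(79, 85) = 79
I (White): max(42, 3) = 42
J (White): max(60, 83) = 83
H (Black): min(42, 83) = 42
Root (White): max(43, 79, 42) = 79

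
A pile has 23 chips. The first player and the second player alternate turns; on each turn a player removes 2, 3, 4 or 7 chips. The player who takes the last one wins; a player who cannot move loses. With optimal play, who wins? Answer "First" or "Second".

Positions where the player to move wins (W) vs loses (L):
i:   0  1  2  3  4  5  6  7  8  9 10 11 12 13 14 15 16 17 18 19 20 21 22 23
     L  L  W  W  W  W  L  W  W  W  W  L  L  W  W  W  W  L  W  W  W  W  L  L
Position 23 is L, so the second player wins.

Second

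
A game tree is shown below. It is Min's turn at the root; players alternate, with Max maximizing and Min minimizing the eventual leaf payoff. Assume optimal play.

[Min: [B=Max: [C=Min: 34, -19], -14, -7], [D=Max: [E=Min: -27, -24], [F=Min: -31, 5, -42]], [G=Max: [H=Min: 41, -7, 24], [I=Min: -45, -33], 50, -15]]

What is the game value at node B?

C: min(34, -19) = -19
B: max(-19, -14, -7) = -7

-7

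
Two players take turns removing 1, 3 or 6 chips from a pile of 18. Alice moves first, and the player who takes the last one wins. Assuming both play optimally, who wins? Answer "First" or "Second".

i:   0  1  2  3  4  5  6  7  8  9 10 11 12 13 14 15 16 17 18
     L  W  L  W  L  W  W  W  W  L  W  L  W  L  W  W  W  W  L
Position 18 is L, so the second player wins.

Second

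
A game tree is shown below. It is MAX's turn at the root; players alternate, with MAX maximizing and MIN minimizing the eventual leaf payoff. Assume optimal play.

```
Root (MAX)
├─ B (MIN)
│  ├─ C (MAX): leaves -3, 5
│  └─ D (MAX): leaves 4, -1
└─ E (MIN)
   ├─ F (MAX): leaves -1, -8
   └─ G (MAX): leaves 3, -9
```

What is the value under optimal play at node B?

C: max(-3, 5) = 5
D: max(4, -1) = 4
B: min(5, 4) = 4

4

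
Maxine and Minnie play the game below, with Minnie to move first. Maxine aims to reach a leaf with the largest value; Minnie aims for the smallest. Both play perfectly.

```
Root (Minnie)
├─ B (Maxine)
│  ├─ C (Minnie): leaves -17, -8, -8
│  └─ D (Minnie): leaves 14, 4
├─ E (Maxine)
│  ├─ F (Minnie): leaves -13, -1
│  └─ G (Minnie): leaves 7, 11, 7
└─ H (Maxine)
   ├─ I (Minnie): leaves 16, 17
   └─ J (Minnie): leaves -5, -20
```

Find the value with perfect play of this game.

4

C (Minnie): min(-17, -8, -8) = -17
D (Minnie): min(14, 4) = 4
B (Maxine): max(-17, 4) = 4
F (Minnie): min(-13, -1) = -13
G (Minnie): min(7, 11, 7) = 7
E (Maxine): max(-13, 7) = 7
I (Minnie): min(16, 17) = 16
J (Minnie): min(-5, -20) = -20
H (Maxine): max(16, -20) = 16
Root (Minnie): min(4, 7, 16) = 4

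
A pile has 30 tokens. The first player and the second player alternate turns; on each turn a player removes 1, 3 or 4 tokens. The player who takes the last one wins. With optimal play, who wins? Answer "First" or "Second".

Second

Mark each pile size as W (mover wins) or L (mover loses):
i:   0  1  2  3  4  5  6  7  8  9 10 11 12 13 14 15 16 17 18 19 20 21 22 23 24 25 26 27 28 29 30
     L  W  L  W  W  W  W  L  W  L  W  W  W  W  L  W  L  W  W  W  W  L  W  L  W  W  W  W  L  W  L
Position 30 is L, so the second player wins.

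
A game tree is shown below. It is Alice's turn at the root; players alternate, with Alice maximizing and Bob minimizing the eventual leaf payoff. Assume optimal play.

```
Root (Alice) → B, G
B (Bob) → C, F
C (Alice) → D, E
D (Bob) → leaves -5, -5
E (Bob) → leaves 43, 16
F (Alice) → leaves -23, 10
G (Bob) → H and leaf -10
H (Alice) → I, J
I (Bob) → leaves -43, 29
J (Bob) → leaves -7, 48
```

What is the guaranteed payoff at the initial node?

10

D (Bob): min(-5, -5) = -5
E (Bob): min(43, 16) = 16
C (Alice): max(-5, 16) = 16
F (Alice): max(-23, 10) = 10
B (Bob): min(16, 10) = 10
I (Bob): min(-43, 29) = -43
J (Bob): min(-7, 48) = -7
H (Alice): max(-43, -7) = -7
G (Bob): min(-7, -10) = -10
Root (Alice): max(10, -10) = 10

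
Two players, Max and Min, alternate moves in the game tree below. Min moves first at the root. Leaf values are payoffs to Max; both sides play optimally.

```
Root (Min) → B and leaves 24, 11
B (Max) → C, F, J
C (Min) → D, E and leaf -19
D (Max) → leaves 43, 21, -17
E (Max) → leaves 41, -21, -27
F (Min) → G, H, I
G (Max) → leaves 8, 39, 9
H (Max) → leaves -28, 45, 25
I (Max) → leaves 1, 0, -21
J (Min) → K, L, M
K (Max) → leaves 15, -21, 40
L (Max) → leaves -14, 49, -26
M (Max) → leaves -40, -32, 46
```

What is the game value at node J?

40

K: max(15, -21, 40) = 40
L: max(-14, 49, -26) = 49
M: max(-40, -32, 46) = 46
J: min(40, 49, 46) = 40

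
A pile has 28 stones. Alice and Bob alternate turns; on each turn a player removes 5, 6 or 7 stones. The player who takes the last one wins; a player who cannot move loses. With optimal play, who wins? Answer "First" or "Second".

i:   0  1  2  3  4  5  6  7  8  9 10 11 12 13 14 15 16 17 18 19 20 21 22 23 24 25 26 27 28
     L  L  L  L  L  W  W  W  W  W  W  W  L  L  L  L  L  W  W  W  W  W  W  W  L  L  L  L  L
Position 28 is L, so the second player wins.

Second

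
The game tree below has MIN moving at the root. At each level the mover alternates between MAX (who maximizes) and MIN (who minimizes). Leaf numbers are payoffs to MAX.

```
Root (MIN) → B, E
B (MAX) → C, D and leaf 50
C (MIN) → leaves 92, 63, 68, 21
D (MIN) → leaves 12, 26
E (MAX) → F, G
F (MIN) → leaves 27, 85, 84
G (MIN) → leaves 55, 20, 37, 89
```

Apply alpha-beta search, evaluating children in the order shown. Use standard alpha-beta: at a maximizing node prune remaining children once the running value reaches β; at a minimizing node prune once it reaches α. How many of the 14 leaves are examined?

11

C [α=-∞,β=+∞]: v=21
D [α=21,β=+∞]: v=12 after child 1 ≤ α → α-cutoff, skip 1
B [α=-∞,β=+∞]: v=50
F [α=-∞,β=50]: v=27
G [α=27,β=50]: v=20 after child 2 ≤ α → α-cutoff, skip 2
E [α=-∞,β=50]: v=27
Root [α=-∞,β=+∞]: v=27
Leaves evaluated: 11 of 14.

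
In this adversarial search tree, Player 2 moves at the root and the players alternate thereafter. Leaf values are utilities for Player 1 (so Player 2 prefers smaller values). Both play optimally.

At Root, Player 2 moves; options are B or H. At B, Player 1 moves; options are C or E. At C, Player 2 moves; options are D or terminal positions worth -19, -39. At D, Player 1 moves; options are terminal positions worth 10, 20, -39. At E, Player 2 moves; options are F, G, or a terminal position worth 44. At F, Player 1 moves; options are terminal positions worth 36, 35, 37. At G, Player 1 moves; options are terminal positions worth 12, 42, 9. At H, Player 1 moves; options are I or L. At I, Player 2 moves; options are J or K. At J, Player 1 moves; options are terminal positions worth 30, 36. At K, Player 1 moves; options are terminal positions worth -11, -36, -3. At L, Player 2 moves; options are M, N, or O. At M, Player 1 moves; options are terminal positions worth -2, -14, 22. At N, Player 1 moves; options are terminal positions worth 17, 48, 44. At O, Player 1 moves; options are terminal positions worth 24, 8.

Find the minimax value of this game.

D (Player 1): max(10, 20, -39) = 20
C (Player 2): min(20, -19, -39) = -39
F (Player 1): max(36, 35, 37) = 37
G (Player 1): max(12, 42, 9) = 42
E (Player 2): min(37, 42, 44) = 37
B (Player 1): max(-39, 37) = 37
J (Player 1): max(30, 36) = 36
K (Player 1): max(-11, -36, -3) = -3
I (Player 2): min(36, -3) = -3
M (Player 1): max(-2, -14, 22) = 22
N (Player 1): max(17, 48, 44) = 48
O (Player 1): max(24, 8) = 24
L (Player 2): min(22, 48, 24) = 22
H (Player 1): max(-3, 22) = 22
Root (Player 2): min(37, 22) = 22

22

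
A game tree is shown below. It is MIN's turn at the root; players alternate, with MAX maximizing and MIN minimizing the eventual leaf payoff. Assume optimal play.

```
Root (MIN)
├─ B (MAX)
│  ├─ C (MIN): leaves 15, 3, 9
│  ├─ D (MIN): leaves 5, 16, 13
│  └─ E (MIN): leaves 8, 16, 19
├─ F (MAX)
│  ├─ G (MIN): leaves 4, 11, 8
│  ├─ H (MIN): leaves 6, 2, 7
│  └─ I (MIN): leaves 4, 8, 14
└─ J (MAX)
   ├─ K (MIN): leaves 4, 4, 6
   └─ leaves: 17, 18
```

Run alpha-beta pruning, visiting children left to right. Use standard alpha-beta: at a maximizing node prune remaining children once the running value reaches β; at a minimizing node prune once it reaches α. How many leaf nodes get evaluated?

18

C [α=-∞,β=+∞]: v=3
D [α=3,β=+∞]: v=5
E [α=5,β=+∞]: v=8
B [α=-∞,β=+∞]: v=8
G [α=-∞,β=8]: v=4
H [α=4,β=8]: v=2 after child 2 ≤ α → α-cutoff, skip 1
I [α=4,β=8]: v=4 after child 1 ≤ α → α-cutoff, skip 2
F [α=-∞,β=8]: v=4
K [α=-∞,β=4]: v=4
J [α=-∞,β=4]: v=4 after child 1 ≥ β → β-cutoff, skip 2
Root [α=-∞,β=+∞]: v=4
Leaves evaluated: 18 of 23.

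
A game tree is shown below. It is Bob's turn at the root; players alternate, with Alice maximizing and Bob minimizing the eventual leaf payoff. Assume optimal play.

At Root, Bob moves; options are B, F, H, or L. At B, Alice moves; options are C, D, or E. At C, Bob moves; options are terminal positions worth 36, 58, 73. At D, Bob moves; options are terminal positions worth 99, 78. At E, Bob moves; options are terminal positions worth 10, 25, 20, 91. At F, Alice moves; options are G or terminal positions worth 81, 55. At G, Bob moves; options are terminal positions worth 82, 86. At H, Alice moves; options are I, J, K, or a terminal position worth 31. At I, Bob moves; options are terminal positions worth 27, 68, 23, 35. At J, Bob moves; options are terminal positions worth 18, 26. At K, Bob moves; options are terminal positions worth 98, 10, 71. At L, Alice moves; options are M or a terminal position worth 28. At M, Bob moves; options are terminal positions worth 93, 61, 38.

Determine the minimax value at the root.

31

C (Bob): min(36, 58, 73) = 36
D (Bob): min(99, 78) = 78
E (Bob): min(10, 25, 20, 91) = 10
B (Alice): max(36, 78, 10) = 78
G (Bob): min(82, 86) = 82
F (Alice): max(82, 81, 55) = 82
I (Bob): min(27, 68, 23, 35) = 23
J (Bob): min(18, 26) = 18
K (Bob): min(98, 10, 71) = 10
H (Alice): max(23, 18, 10, 31) = 31
M (Bob): min(93, 61, 38) = 38
L (Alice): max(38, 28) = 38
Root (Bob): min(78, 82, 31, 38) = 31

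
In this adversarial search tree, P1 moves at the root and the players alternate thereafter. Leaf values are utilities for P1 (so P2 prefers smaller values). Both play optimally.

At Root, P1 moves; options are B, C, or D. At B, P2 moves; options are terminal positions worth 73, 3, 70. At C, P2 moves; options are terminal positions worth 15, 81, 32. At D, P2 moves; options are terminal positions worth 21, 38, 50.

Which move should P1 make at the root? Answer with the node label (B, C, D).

B (P2): min(73, 3, 70) = 3
C (P2): min(15, 81, 32) = 15
D (P2): min(21, 38, 50) = 21
Root (P1): max(3, 15, 21) = 21
P1 picks the child with the highest value: D (value 21).

D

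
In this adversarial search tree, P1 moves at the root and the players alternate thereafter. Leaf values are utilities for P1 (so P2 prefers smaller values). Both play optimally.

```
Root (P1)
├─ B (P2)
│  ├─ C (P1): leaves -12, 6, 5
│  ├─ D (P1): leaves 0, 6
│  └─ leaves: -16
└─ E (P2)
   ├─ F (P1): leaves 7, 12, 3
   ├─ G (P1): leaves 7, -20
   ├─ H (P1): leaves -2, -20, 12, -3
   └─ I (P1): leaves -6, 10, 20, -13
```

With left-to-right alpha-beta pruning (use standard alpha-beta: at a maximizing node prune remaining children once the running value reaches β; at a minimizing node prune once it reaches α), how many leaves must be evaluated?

16

C [α=-∞,β=+∞]: v=6
D [α=-∞,β=6]: v=6
B [α=-∞,β=+∞]: v=-16
F [α=-16,β=+∞]: v=12
G [α=-16,β=12]: v=7
H [α=-16,β=7]: v=12 after child 3 ≥ β → β-cutoff, skip 1
I [α=-16,β=7]: v=10 after child 2 ≥ β → β-cutoff, skip 2
E [α=-16,β=+∞]: v=7
Root [α=-∞,β=+∞]: v=7
Leaves evaluated: 16 of 19.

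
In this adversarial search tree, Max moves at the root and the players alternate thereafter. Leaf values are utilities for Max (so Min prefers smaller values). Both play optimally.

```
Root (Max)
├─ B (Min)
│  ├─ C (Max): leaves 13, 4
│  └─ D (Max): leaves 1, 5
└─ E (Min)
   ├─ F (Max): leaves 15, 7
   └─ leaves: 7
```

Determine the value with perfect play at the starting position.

C (Max): max(13, 4) = 13
D (Max): max(1, 5) = 5
B (Min): min(13, 5) = 5
F (Max): max(15, 7) = 15
E (Min): min(15, 7) = 7
Root (Max): max(5, 7) = 7

7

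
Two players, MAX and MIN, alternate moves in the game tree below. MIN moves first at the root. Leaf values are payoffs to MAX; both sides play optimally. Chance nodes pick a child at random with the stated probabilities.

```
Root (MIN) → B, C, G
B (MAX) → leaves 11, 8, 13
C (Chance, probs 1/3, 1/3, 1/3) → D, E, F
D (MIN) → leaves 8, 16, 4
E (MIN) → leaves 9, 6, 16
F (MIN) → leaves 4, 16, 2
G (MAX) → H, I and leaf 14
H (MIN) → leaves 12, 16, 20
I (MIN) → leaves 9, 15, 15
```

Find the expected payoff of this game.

B (MAX): max(11, 8, 13) = 13
D (MIN): min(8, 16, 4) = 4
E (MIN): min(9, 6, 16) = 6
F (MIN): min(4, 16, 2) = 2
C (Chance): 1/3·4 + 1/3·6 + 1/3·2 = 4
H (MIN): min(12, 16, 20) = 12
I (MIN): min(9, 15, 15) = 9
G (MAX): max(12, 9, 14) = 14
Root (MIN): min(13, 4, 14) = 4

4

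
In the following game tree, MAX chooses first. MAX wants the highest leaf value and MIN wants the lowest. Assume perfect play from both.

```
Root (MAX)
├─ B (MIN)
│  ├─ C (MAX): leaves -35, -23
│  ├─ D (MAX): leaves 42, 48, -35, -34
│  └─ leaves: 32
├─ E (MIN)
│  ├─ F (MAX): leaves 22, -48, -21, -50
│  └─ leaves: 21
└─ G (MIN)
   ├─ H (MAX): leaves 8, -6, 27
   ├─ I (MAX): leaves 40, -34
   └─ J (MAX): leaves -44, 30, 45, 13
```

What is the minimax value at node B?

C: max(-35, -23) = -23
D: max(42, 48, -35, -34) = 48
B: min(-23, 48, 32) = -23

-23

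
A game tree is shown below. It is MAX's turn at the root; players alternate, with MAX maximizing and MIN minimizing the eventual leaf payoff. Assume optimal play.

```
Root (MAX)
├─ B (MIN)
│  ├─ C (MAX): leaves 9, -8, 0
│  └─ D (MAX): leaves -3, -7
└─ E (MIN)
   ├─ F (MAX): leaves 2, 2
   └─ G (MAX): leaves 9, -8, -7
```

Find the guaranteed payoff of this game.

C (MAX): max(9, -8, 0) = 9
D (MAX): max(-3, -7) = -3
B (MIN): min(9, -3) = -3
F (MAX): max(2, 2) = 2
G (MAX): max(9, -8, -7) = 9
E (MIN): min(2, 9) = 2
Root (MAX): max(-3, 2) = 2

2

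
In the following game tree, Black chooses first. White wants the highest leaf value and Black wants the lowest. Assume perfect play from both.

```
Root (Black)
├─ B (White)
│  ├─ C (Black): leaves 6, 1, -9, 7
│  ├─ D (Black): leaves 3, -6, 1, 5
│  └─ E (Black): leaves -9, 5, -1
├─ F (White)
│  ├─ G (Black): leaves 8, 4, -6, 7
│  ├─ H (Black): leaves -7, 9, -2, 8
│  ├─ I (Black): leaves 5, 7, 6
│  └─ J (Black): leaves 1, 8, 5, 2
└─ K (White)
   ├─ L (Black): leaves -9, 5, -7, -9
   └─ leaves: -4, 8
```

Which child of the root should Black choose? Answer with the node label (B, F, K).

C (Black): min(6, 1, -9, 7) = -9
D (Black): min(3, -6, 1, 5) = -6
E (Black): min(-9, 5, -1) = -9
B (White): max(-9, -6, -9) = -6
G (Black): min(8, 4, -6, 7) = -6
H (Black): min(-7, 9, -2, 8) = -7
I (Black): min(5, 7, 6) = 5
J (Black): min(1, 8, 5, 2) = 1
F (White): max(-6, -7, 5, 1) = 5
L (Black): min(-9, 5, -7, -9) = -9
K (White): max(-9, -4, 8) = 8
Root (Black): min(-6, 5, 8) = -6
Black picks the child with the lowest value: B (value -6).

B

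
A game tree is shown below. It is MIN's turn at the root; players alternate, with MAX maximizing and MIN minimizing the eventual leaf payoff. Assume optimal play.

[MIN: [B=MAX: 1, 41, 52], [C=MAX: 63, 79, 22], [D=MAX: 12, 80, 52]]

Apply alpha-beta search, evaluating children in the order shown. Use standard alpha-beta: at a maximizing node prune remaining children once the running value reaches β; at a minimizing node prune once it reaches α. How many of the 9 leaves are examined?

6

B [α=-∞,β=+∞]: v=52
C [α=-∞,β=52]: v=63 after child 1 ≥ β → β-cutoff, skip 2
D [α=-∞,β=52]: v=80 after child 2 ≥ β → β-cutoff, skip 1
Root [α=-∞,β=+∞]: v=52
Leaves evaluated: 6 of 9.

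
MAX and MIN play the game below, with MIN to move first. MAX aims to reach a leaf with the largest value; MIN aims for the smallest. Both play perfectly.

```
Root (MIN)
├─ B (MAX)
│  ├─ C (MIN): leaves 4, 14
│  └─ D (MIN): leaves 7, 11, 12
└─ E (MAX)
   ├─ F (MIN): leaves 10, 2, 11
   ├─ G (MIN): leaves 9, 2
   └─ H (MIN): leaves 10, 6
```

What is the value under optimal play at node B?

C: min(4, 14) = 4
D: min(7, 11, 12) = 7
B: max(4, 7) = 7

7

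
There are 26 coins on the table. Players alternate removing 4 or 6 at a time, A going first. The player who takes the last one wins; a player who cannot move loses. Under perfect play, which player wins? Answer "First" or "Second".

W/L table (W = player to move can force a win):
i:   0  1  2  3  4  5  6  7  8  9 10 11 12 13 14 15 16 17 18 19 20 21 22 23 24 25 26
     L  L  L  L  W  W  W  W  W  W  L  L  L  L  W  W  W  W  W  W  L  L  L  L  W  W  W
Position 26 is W, so the first player wins.

First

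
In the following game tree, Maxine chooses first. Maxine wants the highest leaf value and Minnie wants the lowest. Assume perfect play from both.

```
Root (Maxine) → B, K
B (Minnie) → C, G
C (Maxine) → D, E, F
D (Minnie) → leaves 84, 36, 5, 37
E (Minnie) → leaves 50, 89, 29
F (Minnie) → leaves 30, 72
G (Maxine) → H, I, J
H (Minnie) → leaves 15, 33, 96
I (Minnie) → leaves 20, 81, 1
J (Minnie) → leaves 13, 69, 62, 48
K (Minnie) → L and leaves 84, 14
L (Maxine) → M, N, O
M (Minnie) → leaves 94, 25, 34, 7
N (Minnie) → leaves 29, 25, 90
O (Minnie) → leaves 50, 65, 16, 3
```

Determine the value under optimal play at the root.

D (Minnie): min(84, 36, 5, 37) = 5
E (Minnie): min(50, 89, 29) = 29
F (Minnie): min(30, 72) = 30
C (Maxine): max(5, 29, 30) = 30
H (Minnie): min(15, 33, 96) = 15
I (Minnie): min(20, 81, 1) = 1
J (Minnie): min(13, 69, 62, 48) = 13
G (Maxine): max(15, 1, 13) = 15
B (Minnie): min(30, 15) = 15
M (Minnie): min(94, 25, 34, 7) = 7
N (Minnie): min(29, 25, 90) = 25
O (Minnie): min(50, 65, 16, 3) = 3
L (Maxine): max(7, 25, 3) = 25
K (Minnie): min(25, 84, 14) = 14
Root (Maxine): max(15, 14) = 15

15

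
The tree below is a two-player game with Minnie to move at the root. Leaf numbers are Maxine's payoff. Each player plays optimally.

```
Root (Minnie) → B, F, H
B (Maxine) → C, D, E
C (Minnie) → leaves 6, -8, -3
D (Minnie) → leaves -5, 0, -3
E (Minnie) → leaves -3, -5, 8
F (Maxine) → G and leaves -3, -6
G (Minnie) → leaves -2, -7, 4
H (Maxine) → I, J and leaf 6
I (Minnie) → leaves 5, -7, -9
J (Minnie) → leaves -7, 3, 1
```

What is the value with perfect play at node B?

-5

C: min(6, -8, -3) = -8
D: min(-5, 0, -3) = -5
E: min(-3, -5, 8) = -5
B: max(-8, -5, -5) = -5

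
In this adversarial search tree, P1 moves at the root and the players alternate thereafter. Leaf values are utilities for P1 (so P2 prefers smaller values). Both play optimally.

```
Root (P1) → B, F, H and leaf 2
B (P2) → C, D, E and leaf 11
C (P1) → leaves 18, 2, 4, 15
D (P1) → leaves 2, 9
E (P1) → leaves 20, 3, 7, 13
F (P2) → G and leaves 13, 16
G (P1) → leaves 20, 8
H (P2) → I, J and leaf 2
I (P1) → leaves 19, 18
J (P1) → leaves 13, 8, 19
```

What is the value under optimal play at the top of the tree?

13

C (P1): max(18, 2, 4, 15) = 18
D (P1): max(2, 9) = 9
E (P1): max(20, 3, 7, 13) = 20
B (P2): min(18, 9, 20, 11) = 9
G (P1): max(20, 8) = 20
F (P2): min(20, 13, 16) = 13
I (P1): max(19, 18) = 19
J (P1): max(13, 8, 19) = 19
H (P2): min(19, 19, 2) = 2
Root (P1): max(9, 13, 2, 2) = 13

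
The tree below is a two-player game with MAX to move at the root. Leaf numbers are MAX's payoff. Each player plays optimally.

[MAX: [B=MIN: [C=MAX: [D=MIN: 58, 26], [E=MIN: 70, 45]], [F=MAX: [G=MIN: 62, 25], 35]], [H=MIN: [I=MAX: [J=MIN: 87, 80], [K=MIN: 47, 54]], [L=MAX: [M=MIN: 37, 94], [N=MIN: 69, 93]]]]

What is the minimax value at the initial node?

69

D (MIN): min(58, 26) = 26
E (MIN): min(70, 45) = 45
C (MAX): max(26, 45) = 45
G (MIN): min(62, 25) = 25
F (MAX): max(25, 35) = 35
B (MIN): min(45, 35) = 35
J (MIN): min(87, 80) = 80
K (MIN): min(47, 54) = 47
I (MAX): max(80, 47) = 80
M (MIN): min(37, 94) = 37
N (MIN): min(69, 93) = 69
L (MAX): max(37, 69) = 69
H (MIN): min(80, 69) = 69
Root (MAX): max(35, 69) = 69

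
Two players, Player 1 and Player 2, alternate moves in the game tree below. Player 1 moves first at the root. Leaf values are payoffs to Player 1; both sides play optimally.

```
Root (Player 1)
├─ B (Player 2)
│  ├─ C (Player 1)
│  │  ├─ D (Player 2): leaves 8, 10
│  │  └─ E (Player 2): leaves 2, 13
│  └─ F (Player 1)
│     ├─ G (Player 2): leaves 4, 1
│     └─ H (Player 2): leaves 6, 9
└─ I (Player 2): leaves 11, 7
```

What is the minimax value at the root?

D (Player 2): min(8, 10) = 8
E (Player 2): min(2, 13) = 2
C (Player 1): max(8, 2) = 8
G (Player 2): min(4, 1) = 1
H (Player 2): min(6, 9) = 6
F (Player 1): max(1, 6) = 6
B (Player 2): min(8, 6) = 6
I (Player 2): min(11, 7) = 7
Root (Player 1): max(6, 7) = 7

7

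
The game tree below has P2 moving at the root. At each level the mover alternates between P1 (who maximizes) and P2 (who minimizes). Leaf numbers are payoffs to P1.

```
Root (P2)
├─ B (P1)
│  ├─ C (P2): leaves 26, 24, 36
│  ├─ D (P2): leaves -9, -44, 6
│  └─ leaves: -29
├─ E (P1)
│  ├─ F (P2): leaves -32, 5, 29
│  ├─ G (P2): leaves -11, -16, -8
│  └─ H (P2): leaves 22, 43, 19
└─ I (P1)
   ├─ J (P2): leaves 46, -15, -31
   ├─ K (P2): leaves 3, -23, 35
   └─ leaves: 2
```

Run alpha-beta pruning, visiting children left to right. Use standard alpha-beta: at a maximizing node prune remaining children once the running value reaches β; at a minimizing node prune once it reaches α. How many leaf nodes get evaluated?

C [α=-∞,β=+∞]: v=24
D [α=24,β=+∞]: v=-9 after child 1 ≤ α → α-cutoff, skip 2
B [α=-∞,β=+∞]: v=24
F [α=-∞,β=24]: v=-32
G [α=-32,β=24]: v=-16
H [α=-16,β=24]: v=19
E [α=-∞,β=24]: v=19
J [α=-∞,β=19]: v=-31
K [α=-31,β=19]: v=-23
I [α=-∞,β=19]: v=2
Root [α=-∞,β=+∞]: v=2
Leaves evaluated: 21 of 23.

21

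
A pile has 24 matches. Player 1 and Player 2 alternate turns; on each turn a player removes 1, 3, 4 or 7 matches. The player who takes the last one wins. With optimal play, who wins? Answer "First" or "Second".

Mark each pile size as W (mover wins) or L (mover loses):
i:   0  1  2  3  4  5  6  7  8  9 10 11 12 13 14 15 16 17 18 19 20 21 22 23 24
     L  W  L  W  W  W  W  W  L  W  L  W  W  W  W  W  L  W  L  W  W  W  W  W  L
Position 24 is L, so the second player wins.

Second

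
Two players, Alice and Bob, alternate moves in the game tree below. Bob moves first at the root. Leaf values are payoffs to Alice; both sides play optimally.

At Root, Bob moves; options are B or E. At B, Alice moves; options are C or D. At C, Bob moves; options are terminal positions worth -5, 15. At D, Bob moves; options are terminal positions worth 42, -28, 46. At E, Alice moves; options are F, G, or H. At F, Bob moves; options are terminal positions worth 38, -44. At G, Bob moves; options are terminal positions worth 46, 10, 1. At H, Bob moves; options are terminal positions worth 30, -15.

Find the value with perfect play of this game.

C (Bob): min(-5, 15) = -5
D (Bob): min(42, -28, 46) = -28
B (Alice): max(-5, -28) = -5
F (Bob): min(38, -44) = -44
G (Bob): min(46, 10, 1) = 1
H (Bob): min(30, -15) = -15
E (Alice): max(-44, 1, -15) = 1
Root (Bob): min(-5, 1) = -5

-5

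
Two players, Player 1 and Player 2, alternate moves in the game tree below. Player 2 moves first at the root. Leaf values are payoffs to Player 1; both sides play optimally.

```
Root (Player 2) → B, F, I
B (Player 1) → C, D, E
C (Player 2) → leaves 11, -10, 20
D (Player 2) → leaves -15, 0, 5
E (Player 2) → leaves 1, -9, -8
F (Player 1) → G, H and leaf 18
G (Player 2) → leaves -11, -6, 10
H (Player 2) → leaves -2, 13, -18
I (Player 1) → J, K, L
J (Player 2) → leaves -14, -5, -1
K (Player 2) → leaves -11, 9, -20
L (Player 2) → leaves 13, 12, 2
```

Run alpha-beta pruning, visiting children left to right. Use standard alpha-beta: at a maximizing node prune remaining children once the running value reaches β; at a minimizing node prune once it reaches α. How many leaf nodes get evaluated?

C [α=-∞,β=+∞]: v=-10
D [α=-10,β=+∞]: v=-15 after child 1 ≤ α → α-cutoff, skip 2
E [α=-10,β=+∞]: v=-9
B [α=-∞,β=+∞]: v=-9
G [α=-∞,β=-9]: v=-11
H [α=-11,β=-9]: v=-18
F [α=-∞,β=-9]: v=18
J [α=-∞,β=-9]: v=-14
K [α=-14,β=-9]: v=-20
L [α=-14,β=-9]: v=2
I [α=-∞,β=-9]: v=2
Root [α=-∞,β=+∞]: v=-9
Leaves evaluated: 23 of 25.

23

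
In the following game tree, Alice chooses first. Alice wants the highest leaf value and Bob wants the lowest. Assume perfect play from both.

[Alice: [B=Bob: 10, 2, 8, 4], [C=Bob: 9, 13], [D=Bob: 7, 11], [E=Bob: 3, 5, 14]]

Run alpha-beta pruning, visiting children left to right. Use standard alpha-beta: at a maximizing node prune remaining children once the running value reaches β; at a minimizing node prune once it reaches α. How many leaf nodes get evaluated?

8

B [α=-∞,β=+∞]: v=2
C [α=2,β=+∞]: v=9
D [α=9,β=+∞]: v=7 after child 1 ≤ α → α-cutoff, skip 1
E [α=9,β=+∞]: v=3 after child 1 ≤ α → α-cutoff, skip 2
Root [α=-∞,β=+∞]: v=9
Leaves evaluated: 8 of 11.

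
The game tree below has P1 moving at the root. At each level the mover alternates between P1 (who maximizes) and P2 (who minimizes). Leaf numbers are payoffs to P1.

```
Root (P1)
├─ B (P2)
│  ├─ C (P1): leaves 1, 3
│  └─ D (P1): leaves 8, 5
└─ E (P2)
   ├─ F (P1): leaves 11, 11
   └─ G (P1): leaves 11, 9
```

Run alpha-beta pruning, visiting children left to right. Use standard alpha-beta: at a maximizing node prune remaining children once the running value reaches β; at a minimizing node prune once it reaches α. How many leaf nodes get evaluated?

6

C [α=-∞,β=+∞]: v=3
D [α=-∞,β=3]: v=8 after child 1 ≥ β → β-cutoff, skip 1
B [α=-∞,β=+∞]: v=3
F [α=3,β=+∞]: v=11
G [α=3,β=11]: v=11 after child 1 ≥ β → β-cutoff, skip 1
E [α=3,β=+∞]: v=11
Root [α=-∞,β=+∞]: v=11
Leaves evaluated: 6 of 8.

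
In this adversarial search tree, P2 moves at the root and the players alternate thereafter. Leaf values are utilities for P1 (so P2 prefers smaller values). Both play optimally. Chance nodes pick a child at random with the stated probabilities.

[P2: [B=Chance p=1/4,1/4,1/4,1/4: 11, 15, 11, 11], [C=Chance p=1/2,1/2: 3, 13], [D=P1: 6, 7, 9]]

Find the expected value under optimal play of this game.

8

B (Chance): 1/4·11 + 1/4·15 + 1/4·11 + 1/4·11 = 12
C (Chance): 1/2·3 + 1/2·13 = 8
D (P1): max(6, 7, 9) = 9
Root (P2): min(12, 8, 9) = 8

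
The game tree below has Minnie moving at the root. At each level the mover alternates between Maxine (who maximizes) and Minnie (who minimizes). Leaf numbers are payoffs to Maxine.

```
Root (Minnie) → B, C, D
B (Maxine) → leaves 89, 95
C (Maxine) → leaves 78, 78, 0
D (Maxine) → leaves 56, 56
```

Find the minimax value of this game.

B (Maxine): max(89, 95) = 95
C (Maxine): max(78, 78, 0) = 78
D (Maxine): max(56, 56) = 56
Root (Minnie): min(95, 78, 56) = 56

56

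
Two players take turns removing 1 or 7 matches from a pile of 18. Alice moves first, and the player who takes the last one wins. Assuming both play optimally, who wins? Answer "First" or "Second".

Positions where the player to move wins (W) vs loses (L):
i:   0  1  2  3  4  5  6  7  8  9 10 11 12 13 14 15 16 17 18
     L  W  L  W  L  W  L  W  L  W  L  W  L  W  L  W  L  W  L
Position 18 is L, so the second player wins.

Second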